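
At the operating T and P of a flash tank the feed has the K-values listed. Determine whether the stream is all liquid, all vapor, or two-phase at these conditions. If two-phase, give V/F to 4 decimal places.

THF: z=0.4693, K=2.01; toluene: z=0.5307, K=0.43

two-phase, V/F = 0.2979

ΣzᵢKᵢ = 1.1715; Σzᵢ/Kᵢ = 1.4677.
Both exceed 1, so a two-phase solution exists.
Rachford–Rice: g(ψ) = Σ zᵢ(Kᵢ−1)/(1+ψ(Kᵢ−1)) = 0.
Binary case is linear: z₁(K₁−1)(1+ψ(K₂−1)) + z₂(K₂−1)(1+ψ(K₁−1)) = 0
⇒ ψ = [z₁(K₁−1)+z₂(K₂−1)] / [−(K₁−1)(K₂−1)] = 0.17149/0.57570 = 0.2979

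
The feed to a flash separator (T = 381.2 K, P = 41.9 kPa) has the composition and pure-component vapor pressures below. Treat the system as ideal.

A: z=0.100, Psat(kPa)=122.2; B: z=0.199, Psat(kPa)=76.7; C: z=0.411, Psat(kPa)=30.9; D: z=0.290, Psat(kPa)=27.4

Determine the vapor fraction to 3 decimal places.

Raoult's law: Kᵢ = Pᵢˢᵃᵗ/P = Pᵢˢᵃᵗ/41.9.
  K_A = 122.2/41.9 = 2.91647, K_B = 76.7/41.9 = 1.83055, K_C = 30.9/41.9 = 0.73747, K_D = 27.4/41.9 = 0.65394
Rachford–Rice: g(ψ) = Σ zᵢ(Kᵢ−1)/(1+ψ(Kᵢ−1)) = 0.
Check two-phase: ΣzᵢKᵢ = 1.149 > 1 and Σzᵢ/Kᵢ = 1.144 > 1, so g(0) = 0.149 > 0 and g(1) = -0.144 < 0.
Iterate (Newton) starting at ψ = 0.5:
  ψ = 0.500: g = -0.0309, g' = -0.253 → ψ = 0.378
  ψ = 0.378: g = 0.0018, g' = -0.284 → ψ = 0.384
Converged at ψ = 0.384.

ψ = 0.384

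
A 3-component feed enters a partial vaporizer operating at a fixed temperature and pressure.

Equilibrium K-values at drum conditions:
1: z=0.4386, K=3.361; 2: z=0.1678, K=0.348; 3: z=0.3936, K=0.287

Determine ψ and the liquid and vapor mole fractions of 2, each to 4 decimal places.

Material balance + equilibrium reduce to Σ zᵢ(Kᵢ−1)/(1+ψ(Kᵢ−1)) = 0.
Check two-phase: ΣzᵢKᵢ = 1.6455 > 1 and Σzᵢ/Kᵢ = 1.9841 > 1, so g(0) = 0.6455 > 0 and g(1) = -0.9841 < 0.
Newton–Raphson from ψ = 0.59:
  ψ = 0.5900: g = -0.22948, g' = -1.2115 → ψ = 0.4006
  ψ = 0.4006: g = -0.00873, g' = -1.1685 → ψ = 0.3931
Converged at ψ = 0.3931.
Compositions from xᵢ = zᵢ/(1+ψ(Kᵢ−1)), yᵢ = Kᵢxᵢ:
  1: x = 0.2275, y = 0.7645
  2: x = 0.2256, y = 0.0785
  3: x = 0.5469, y = 0.1570

ψ = 0.3931, x_2 = 0.2256, y_2 = 0.0785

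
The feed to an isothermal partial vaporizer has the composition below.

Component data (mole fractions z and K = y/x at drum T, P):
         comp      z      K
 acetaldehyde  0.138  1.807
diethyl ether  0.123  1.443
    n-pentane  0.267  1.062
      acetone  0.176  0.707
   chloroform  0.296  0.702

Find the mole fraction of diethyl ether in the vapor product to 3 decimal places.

Let ψ = V/F and solve Σ zᵢ(Kᵢ−1)/(1+ψ(Kᵢ−1)) = 0.
Check two-phase: ΣzᵢKᵢ = 1.043 > 1 and Σzᵢ/Kᵢ = 1.084 > 1, so g(0) = 0.043 > 0 and g(1) = -0.084 < 0.
Newton iteration, ψ⁰ = 0.66:
  ψ = 0.660: g = -0.0430, g' = -0.118 → ψ = 0.294
  ψ = 0.294: g = 0.0013, g' = -0.128 → ψ = 0.305
Converged at ψ = 0.305.
Compositions from xᵢ = zᵢ/(1+ψ(Kᵢ−1)), yᵢ = Kᵢxᵢ:
  acetaldehyde: x = 0.111, y = 0.200
  diethyl ether: x = 0.108, y = 0.156
  n-pentane: x = 0.262, y = 0.278
  acetone: x = 0.193, y = 0.137
  chloroform: x = 0.326, y = 0.229

y_diethyl ether = 0.156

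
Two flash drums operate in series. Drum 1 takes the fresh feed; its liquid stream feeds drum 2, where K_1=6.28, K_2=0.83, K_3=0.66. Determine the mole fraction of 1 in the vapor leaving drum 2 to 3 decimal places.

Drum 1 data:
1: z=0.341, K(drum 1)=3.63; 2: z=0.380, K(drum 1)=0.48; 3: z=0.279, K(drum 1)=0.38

Drum 1:
Rachford–Rice: g(ψ₁) = Σ zᵢ(Kᵢ−1)/(1+ψ₁(Kᵢ−1)) = 0.
Feasibility: ΣzᵢKᵢ = 1.526, Σzᵢ/Kᵢ = 1.620 — both > 1, two phases present.
Newton–Raphson from ψ₁ = 0.57:
  ψ₁ = 0.570: g = -0.1895, g' = -0.842 → ψ₁ = 0.345
  ψ₁ = 0.345: g = 0.0095, g' = -0.975 → ψ₁ = 0.355
Converged at ψ₁ = 0.355.
Drum-1 compositions:
  1: x = 0.176, y = 0.640
  2: x = 0.466, y = 0.224
  3: x = 0.358, y = 0.136
Drum-2 feed = drum-1 liquid: z₂ = (0.1764, 0.4659, 0.3576).
Drum 2:
Let ψ₂ = V/F and solve Σ zᵢ(Kᵢ−1)/(1+ψ₂(Kᵢ−1)) = 0.
Check two-phase: ΣzᵢKᵢ = 1.731 > 1 and Σzᵢ/Kᵢ = 1.131 > 1, so g(0) = 0.731 > 0 and g(1) = -0.131 < 0.
Iterate (Newton) starting at ψ₂ = 0.31:
  ψ₂ = 0.310: g = 0.1338, g' = -0.774 → ψ₂ = 0.483
  ψ₂ = 0.483: g = 0.0307, g' = -0.466 → ψ₂ = 0.549
  ψ₂ = 0.549: g = 0.0022, g' = -0.403 → ψ₂ = 0.554
Converged at ψ₂ = 0.554.
  1: x = 0.045, y = 0.282
  2: x = 0.514, y = 0.427
  3: x = 0.441, y = 0.291

y_1 (drum 2) = 0.282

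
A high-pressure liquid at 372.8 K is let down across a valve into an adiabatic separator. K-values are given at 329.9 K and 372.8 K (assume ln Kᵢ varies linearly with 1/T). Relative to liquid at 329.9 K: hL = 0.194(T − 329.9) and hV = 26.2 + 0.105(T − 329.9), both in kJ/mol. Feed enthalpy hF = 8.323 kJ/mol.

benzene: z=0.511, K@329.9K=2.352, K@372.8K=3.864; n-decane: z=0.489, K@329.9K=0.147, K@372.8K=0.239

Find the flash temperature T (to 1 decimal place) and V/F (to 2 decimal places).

T = 335.2 K, V/F = 0.28

Adiabatic flash: solve Rachford–Rice at each trial T, then check hF = ψ·hV(T) + (1−ψ)·hL(T).
  T = 329.9 K: K = (2.352, 0.147), RR gives ψ = 0.237, H_out = 6.219 kJ/mol
  T = 372.8 K: K = (3.864, 0.239), RR gives ψ = 0.501, H_out = 19.530 kJ/mol
  T = 351.4 K: K = (3.062, 0.190), RR gives ψ = 0.394, H_out = 13.741 kJ/mol
  T = 340.6 K: K = (2.693, 0.168), RR gives ψ = 0.325, H_out = 10.289 kJ/mol
  T = 335.2 K: K = (2.518, 0.157), RR gives ψ = 0.284, H_out = 8.339 kJ/mol
  T = 332.5 K: K = (2.433, 0.152), RR gives ψ = 0.261, H_out = 7.288 kJ/mol
  T = 333.9 K: K = (2.477, 0.155), RR gives ψ = 0.273, H_out = 7.840 kJ/mol
Linear interpolation between T = 333.9 (H_out = 7.840) and T = 335.2 (H_out = 8.339) on hF = 8.323 gives T ≈ 335.2 K, at which ψ = 0.28.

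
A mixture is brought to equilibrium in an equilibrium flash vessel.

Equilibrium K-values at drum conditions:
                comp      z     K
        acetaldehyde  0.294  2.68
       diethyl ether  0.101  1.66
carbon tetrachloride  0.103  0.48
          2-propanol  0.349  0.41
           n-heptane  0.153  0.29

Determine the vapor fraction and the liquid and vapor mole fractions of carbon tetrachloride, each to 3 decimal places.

Rachford–Rice: g(ψ) = Σ zᵢ(Kᵢ−1)/(1+ψ(Kᵢ−1)) = 0.
Check two-phase: ΣzᵢKᵢ = 1.192 > 1 and Σzᵢ/Kᵢ = 1.764 > 1, so g(0) = 0.192 > 0 and g(1) = -0.764 < 0.
Newton iteration, ψ⁰ = 0.5:
  ψ = 0.500: g = -0.2143, g' = -0.751 → ψ = 0.214
  ψ = 0.214: g = -0.0027, g' = -0.784 → ψ = 0.211
Converged at ψ = 0.211.
Compositions from xᵢ = zᵢ/(1+ψ(Kᵢ−1)), yᵢ = Kᵢxᵢ:
  acetaldehyde: x = 0.217, y = 0.582
  diethyl ether: x = 0.089, y = 0.147
  carbon tetrachloride: x = 0.116, y = 0.056
  2-propanol: x = 0.399, y = 0.163
  n-heptane: x = 0.180, y = 0.052

ψ = 0.211, x_carbon tetrachloride = 0.116, y_carbon tetrachloride = 0.056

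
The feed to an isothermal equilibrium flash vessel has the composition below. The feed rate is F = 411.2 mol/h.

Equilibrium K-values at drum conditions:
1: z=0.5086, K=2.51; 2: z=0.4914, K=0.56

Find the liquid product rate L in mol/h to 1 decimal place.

L = 69.7 mol/h

Let ψ = V/F and solve Σ zᵢ(Kᵢ−1)/(1+ψ(Kᵢ−1)) = 0.
Feasibility: ΣzᵢKᵢ = 1.5518, Σzᵢ/Kᵢ = 1.0801 — both > 1, two phases present.
Newton–Raphson from ψ = 0.66:
  ψ = 0.6600: g = 0.07995, g' = -0.4798 → ψ = 0.8266
  ψ = 0.8266: g = 0.00180, g' = -0.4644 → ψ = 0.8305
Converged at ψ = 0.8305.
Then V = ψ·F = 0.8305·411.2 = 341.5 mol/h and L = F − V = 69.7 mol/h.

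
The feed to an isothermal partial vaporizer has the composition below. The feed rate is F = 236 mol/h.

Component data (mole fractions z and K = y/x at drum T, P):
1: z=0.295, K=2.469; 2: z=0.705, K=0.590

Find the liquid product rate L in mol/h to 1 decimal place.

Let ψ = V/F and solve Σ zᵢ(Kᵢ−1)/(1+ψ(Kᵢ−1)) = 0.
Feasibility: ΣzᵢKᵢ = 1.144, Σzᵢ/Kᵢ = 1.314 — both > 1, two phases present.
Binary case is linear: z₁(K₁−1)(1+ψ(K₂−1)) + z₂(K₂−1)(1+ψ(K₁−1)) = 0
⇒ ψ = [z₁(K₁−1)+z₂(K₂−1)] / [−(K₁−1)(K₂−1)] = 0.1443/0.6023 = 0.240
Then V = ψ·F = 0.2396·236 = 56.5 mol/h and L = F − V = 179.5 mol/h.

L = 179.5 mol/h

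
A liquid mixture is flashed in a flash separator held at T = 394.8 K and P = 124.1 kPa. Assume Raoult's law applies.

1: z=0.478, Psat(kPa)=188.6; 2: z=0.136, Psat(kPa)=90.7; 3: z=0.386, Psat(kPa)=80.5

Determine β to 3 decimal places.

β = 0.442

Raoult's law: Kᵢ = Pᵢˢᵃᵗ/P = Pᵢˢᵃᵗ/124.1.
  K_1 = 188.6/124.1 = 1.51974, K_2 = 90.7/124.1 = 0.73086, K_3 = 80.5/124.1 = 0.64867
Material balance + equilibrium reduce to Σ zᵢ(Kᵢ−1)/(1+β(Kᵢ−1)) = 0.
Check two-phase: ΣzᵢKᵢ = 1.076 > 1 and Σzᵢ/Kᵢ = 1.096 > 1, so g(0) = 0.076 > 0 and g(1) = -0.096 < 0.
Newton iteration, β⁰ = 0.45:
  β = 0.450: g = -0.0014, g' = -0.165 → β = 0.442
Converged at β = 0.442.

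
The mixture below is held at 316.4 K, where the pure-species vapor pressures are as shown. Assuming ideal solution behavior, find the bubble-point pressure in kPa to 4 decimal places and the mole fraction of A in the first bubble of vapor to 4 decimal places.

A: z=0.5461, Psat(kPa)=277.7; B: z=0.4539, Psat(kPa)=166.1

At the bubble point ψ → 0, so ΣzᵢKᵢ = 1 with Kᵢ = Pᵢˢᵃᵗ/P ⇒ P = ΣzᵢPᵢˢᵃᵗ.
P = 0.5461·277.7 + 0.4539·166.1 = 227.0448 kPa
yᵢ = zᵢPᵢˢᵃᵗ/P ⇒ y_A = 0.5461·277.7/227.0448 = 0.6679

Pbub = 227.0448 kPa, y_A = 0.6679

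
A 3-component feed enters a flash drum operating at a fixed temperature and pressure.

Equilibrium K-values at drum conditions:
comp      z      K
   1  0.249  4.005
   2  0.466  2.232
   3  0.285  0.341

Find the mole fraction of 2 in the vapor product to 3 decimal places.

y_2 = 0.490

Material balance + equilibrium reduce to Σ zᵢ(Kᵢ−1)/(1+V/F(Kᵢ−1)) = 0.
g(0) = ΣzᵢKᵢ − 1 = 1.135 and g(1) = 1 − Σzᵢ/Kᵢ = -0.107, so a root lies in (0, 1).
Newton–Raphson from V/F = 0.5:
  V/F = 0.500: g = 0.3742, g' = -0.905 → V/F = 0.913
  V/F = 0.913: g = -0.0018, g' = -1.098 → V/F = 0.912
Converged at V/F = 0.912.
Compositions from xᵢ = zᵢ/(1+V/F(Kᵢ−1)), yᵢ = Kᵢxᵢ:
  1: x = 0.067, y = 0.267
  2: x = 0.219, y = 0.490
  3: x = 0.714, y = 0.243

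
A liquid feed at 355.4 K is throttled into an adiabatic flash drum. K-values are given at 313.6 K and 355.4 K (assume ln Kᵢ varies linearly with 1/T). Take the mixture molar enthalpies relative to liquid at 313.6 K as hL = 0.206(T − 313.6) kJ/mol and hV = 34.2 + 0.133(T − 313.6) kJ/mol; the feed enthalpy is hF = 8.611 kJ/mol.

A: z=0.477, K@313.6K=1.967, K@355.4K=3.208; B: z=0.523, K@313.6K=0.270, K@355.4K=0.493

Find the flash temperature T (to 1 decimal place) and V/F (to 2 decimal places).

Adiabatic flash: solve Rachford–Rice at each trial T, then check hF = ψ·hV(T) + (1−ψ)·hL(T).
  T = 313.6 K: K = (1.967, 0.270), RR gives ψ = 0.113, H_out = 3.850 kJ/mol
  T = 355.4 K: K = (3.208, 0.493), RR gives ψ = 0.704, H_out = 30.538 kJ/mol
  T = 334.5 K: K = (2.551, 0.372), RR gives ψ = 0.422, H_out = 18.094 kJ/mol
  T = 324.1 K: K = (2.251, 0.319), RR gives ψ = 0.282, H_out = 11.590 kJ/mol
  T = 318.9 K: K = (2.108, 0.294), RR gives ψ = 0.203, H_out = 7.973 kJ/mol
  T = 321.5 K: K = (2.179, 0.306), RR gives ψ = 0.244, H_out = 9.824 kJ/mol
  T = 320.2 K: K = (2.143, 0.300), RR gives ψ = 0.224, H_out = 8.910 kJ/mol
Linear interpolation between T = 318.9 (H_out = 7.973) and T = 320.2 (H_out = 8.910) on hF = 8.611 gives T ≈ 319.8 K, at which ψ = 0.22.

T = 319.8 K, V/F = 0.22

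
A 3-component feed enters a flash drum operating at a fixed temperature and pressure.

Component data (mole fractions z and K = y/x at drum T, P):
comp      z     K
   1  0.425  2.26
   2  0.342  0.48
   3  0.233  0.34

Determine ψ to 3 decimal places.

Newton–Raphson from ψ = 0.5:
  ψ = 0.500: g = -0.1413, g' = -0.649 → ψ = 0.282
  ψ = 0.282: g = -0.0024, g' = -0.647 → ψ = 0.279
Converged at ψ = 0.279.

ψ = 0.279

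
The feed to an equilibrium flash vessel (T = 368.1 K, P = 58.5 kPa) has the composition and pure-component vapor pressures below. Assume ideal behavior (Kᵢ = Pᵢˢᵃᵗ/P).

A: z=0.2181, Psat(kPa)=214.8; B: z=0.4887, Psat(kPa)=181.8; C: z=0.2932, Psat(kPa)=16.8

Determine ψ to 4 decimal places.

Raoult's law: Kᵢ = Pᵢˢᵃᵗ/P = Pᵢˢᵃᵗ/58.5.
  K_A = 214.8/58.5 = 3.671795, K_B = 181.8/58.5 = 3.107692, K_C = 16.8/58.5 = 0.287179
Newton iteration, ψ⁰ = 0.41:
  ψ = 0.4100: g = 0.53533, g' = -1.2767 → ψ = 0.8293
  ψ = 0.8293: g = 0.04488, g' = -1.3293 → ψ = 0.8631
  ψ = 0.8631: g = -0.00150, g' = -1.4218 → ψ = 0.8620
Converged at ψ = 0.8620.

ψ = 0.8620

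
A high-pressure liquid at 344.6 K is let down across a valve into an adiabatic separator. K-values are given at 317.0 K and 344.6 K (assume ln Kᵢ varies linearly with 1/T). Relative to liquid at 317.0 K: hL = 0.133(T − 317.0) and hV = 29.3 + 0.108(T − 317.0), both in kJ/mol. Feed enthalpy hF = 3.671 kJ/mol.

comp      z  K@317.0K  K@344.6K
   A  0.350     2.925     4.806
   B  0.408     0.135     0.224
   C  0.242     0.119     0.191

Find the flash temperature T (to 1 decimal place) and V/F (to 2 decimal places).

Adiabatic flash: solve Rachford–Rice at each trial T, then check hF = ψ·hV(T) + (1−ψ)·hL(T).
  T = 317.0 K: K = (2.925, 0.135, 0.119), RR gives ψ = 0.064, H_out = 1.881 kJ/mol
  T = 344.6 K: K = (4.806, 0.224, 0.191), RR gives ψ = 0.273, H_out = 11.486 kJ/mol
  T = 330.8 K: K = (3.788, 0.176, 0.152), RR gives ψ = 0.187, H_out = 7.251 kJ/mol
  T = 323.9 K: K = (3.338, 0.154, 0.135), RR gives ψ = 0.132, H_out = 4.774 kJ/mol
  T = 320.4 K: K = (3.124, 0.144, 0.127), RR gives ψ = 0.100, H_out = 3.371 kJ/mol
  T = 322.1 K: K = (3.227, 0.149, 0.131), RR gives ψ = 0.116, H_out = 4.067 kJ/mol
Linear interpolation between T = 320.4 (H_out = 3.371) and T = 322.1 (H_out = 4.067) on hF = 3.671 gives T ≈ 321.1 K, at which ψ = 0.11.

T = 321.1 K, V/F = 0.11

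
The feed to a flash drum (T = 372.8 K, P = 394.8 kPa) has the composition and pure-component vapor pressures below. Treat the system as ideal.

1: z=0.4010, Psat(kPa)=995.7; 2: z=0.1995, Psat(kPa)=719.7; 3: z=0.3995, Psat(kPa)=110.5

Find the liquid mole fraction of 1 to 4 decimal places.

Raoult's law: Kᵢ = Pᵢˢᵃᵗ/P = Pᵢˢᵃᵗ/394.8.
  K_1 = 995.7/394.8 = 2.522036, K_2 = 719.7/394.8 = 1.822948, K_3 = 110.5/394.8 = 0.279889
Rachford–Rice: g(V/F) = Σ zᵢ(Kᵢ−1)/(1+V/F(Kᵢ−1)) = 0.
Check two-phase: ΣzᵢKᵢ = 1.4868 > 1 and Σzᵢ/Kᵢ = 1.6958 > 1, so g(0) = 0.4868 > 0 and g(1) = -0.6958 < 0.
Newton–Raphson from V/F = 0.5:
  V/F = 0.5000: g = 0.01335, g' = -0.8732 → V/F = 0.5153
  V/F = 0.5153: g = -0.00007, g' = -0.8821 → V/F = 0.5152
Converged at V/F = 0.5152.
Compositions from xᵢ = zᵢ/(1+V/F(Kᵢ−1)), yᵢ = Kᵢxᵢ:
  1: x = 0.2248, y = 0.5668
  2: x = 0.1401, y = 0.2554
  3: x = 0.6351, y = 0.1778

x_1 = 0.2248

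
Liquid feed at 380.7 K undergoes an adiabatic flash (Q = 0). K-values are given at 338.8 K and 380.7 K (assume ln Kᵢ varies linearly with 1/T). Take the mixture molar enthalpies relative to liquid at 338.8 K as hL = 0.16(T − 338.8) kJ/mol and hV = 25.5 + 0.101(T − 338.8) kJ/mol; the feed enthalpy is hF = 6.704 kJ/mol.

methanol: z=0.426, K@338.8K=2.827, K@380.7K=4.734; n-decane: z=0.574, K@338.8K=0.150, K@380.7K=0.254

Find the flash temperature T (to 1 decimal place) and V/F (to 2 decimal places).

T = 344.6 K, V/F = 0.23

Adiabatic flash: solve Rachford–Rice at each trial T, then check hF = ψ·hV(T) + (1−ψ)·hL(T).
  T = 338.8 K: K = (2.827, 0.150), RR gives ψ = 0.187, H_out = 4.769 kJ/mol
  T = 380.7 K: K = (4.734, 0.254), RR gives ψ = 0.417, H_out = 16.314 kJ/mol
  T = 359.8 K: K = (3.716, 0.198), RR gives ψ = 0.320, H_out = 11.125 kJ/mol
  T = 349.3 K: K = (3.254, 0.173), RR gives ψ = 0.261, H_out = 8.165 kJ/mol
  T = 344.1 K: K = (3.039, 0.161), RR gives ψ = 0.226, H_out = 6.552 kJ/mol
  T = 346.7 K: K = (3.145, 0.167), RR gives ψ = 0.244, H_out = 7.373 kJ/mol
  T = 345.4 K: K = (3.092, 0.164), RR gives ψ = 0.235, H_out = 6.966 kJ/mol
Linear interpolation between T = 344.1 (H_out = 6.552) and T = 345.4 (H_out = 6.966) on hF = 6.704 gives T ≈ 344.6 K, at which ψ = 0.23.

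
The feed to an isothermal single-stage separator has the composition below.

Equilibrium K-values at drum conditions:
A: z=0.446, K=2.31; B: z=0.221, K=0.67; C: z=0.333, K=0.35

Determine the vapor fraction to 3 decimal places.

Rachford–Rice: g(ψ) = Σ zᵢ(Kᵢ−1)/(1+ψ(Kᵢ−1)) = 0.
g(0) = ΣzᵢKᵢ − 1 = 0.295 and g(1) = 1 − Σzᵢ/Kᵢ = -0.474, so a root lies in (0, 1).
Newton–Raphson from ψ = 0.48:
  ψ = 0.480: g = -0.0426, g' = -0.620 → ψ = 0.411
Converged at ψ = 0.411.

ψ = 0.411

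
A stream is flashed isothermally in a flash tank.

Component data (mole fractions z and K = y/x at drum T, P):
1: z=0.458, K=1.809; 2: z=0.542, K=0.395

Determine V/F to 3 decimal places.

Binary case is linear: z₁(K₁−1)(1+V/F(K₂−1)) + z₂(K₂−1)(1+V/F(K₁−1)) = 0
⇒ V/F = [z₁(K₁−1)+z₂(K₂−1)] / [−(K₁−1)(K₂−1)] = 0.0426/0.4894 = 0.087

V/F = 0.087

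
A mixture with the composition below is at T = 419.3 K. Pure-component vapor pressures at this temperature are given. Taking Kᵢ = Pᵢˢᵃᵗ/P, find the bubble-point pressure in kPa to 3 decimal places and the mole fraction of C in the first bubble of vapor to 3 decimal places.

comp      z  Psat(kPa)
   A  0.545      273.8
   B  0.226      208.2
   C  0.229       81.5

At the bubble point ψ → 0, so ΣzᵢKᵢ = 1 with Kᵢ = Pᵢˢᵃᵗ/P ⇒ P = ΣzᵢPᵢˢᵃᵗ.
P = 0.545·273.8 + 0.226·208.2 + 0.229·81.5 = 214.938 kPa
yᵢ = zᵢPᵢˢᵃᵗ/P ⇒ y_C = 0.229·81.5/214.938 = 0.087

Pbub = 214.938 kPa, y_C = 0.087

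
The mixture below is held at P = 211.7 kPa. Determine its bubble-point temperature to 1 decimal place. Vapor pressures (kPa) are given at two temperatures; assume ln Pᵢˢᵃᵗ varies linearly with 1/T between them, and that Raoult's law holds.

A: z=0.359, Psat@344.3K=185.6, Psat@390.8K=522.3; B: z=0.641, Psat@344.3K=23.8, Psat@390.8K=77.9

T = 385.2 K

Bubble-point temperature: ΣzᵢPᵢˢᵃᵗ(T) = P. Interpolate ln Pᵢˢᵃᵗ = aᵢ + bᵢ/T.
  T = 344.3 K: ΣzᵢPᵢˢᵃᵗ = 81.89 kPa
  T = 390.8 K: ΣzᵢPᵢˢᵃᵗ = 237.44 kPa
  T = 367.6 K: ΣzᵢPᵢˢᵃᵗ = 144.31 kPa
  T = 379.2 K: ΣzᵢPᵢˢᵃᵗ = 186.51 kPa
  T = 385.0 K: ΣzᵢPᵢˢᵃᵗ = 210.82 kPa
  T = 387.9 K: ΣzᵢPᵢˢᵃᵗ = 223.83 kPa
Interpolating between 385.0 K and 387.9 K gives T ≈ 385.2 K.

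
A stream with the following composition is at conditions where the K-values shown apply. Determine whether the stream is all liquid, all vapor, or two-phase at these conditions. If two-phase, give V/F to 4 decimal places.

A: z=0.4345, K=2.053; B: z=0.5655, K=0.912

ΣzᵢKᵢ = 1.4078; Σzᵢ/Kᵢ = 0.8317.
Since Σzᵢ/Kᵢ < 1 the mixture is above its dew point — single vapor phase.

all vapor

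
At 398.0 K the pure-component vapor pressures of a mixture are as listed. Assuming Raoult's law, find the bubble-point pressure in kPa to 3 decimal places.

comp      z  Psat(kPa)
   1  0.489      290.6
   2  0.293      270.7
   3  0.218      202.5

Pbub = 265.564 kPa

At the bubble point ψ → 0, so ΣzᵢKᵢ = 1 with Kᵢ = Pᵢˢᵃᵗ/P ⇒ P = ΣzᵢPᵢˢᵃᵗ.
P = 0.489·290.6 + 0.293·270.7 + 0.218·202.5 = 265.564 kPa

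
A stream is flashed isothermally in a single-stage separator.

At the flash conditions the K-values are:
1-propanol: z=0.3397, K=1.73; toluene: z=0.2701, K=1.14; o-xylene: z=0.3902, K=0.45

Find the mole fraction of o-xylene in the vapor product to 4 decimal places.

y_o-xylene = 0.2024

Material balance + equilibrium reduce to Σ zᵢ(Kᵢ−1)/(1+ψ(Kᵢ−1)) = 0.
g(0) = ΣzᵢKᵢ − 1 = 0.0712 and g(1) = 1 − Σzᵢ/Kᵢ = -0.3004, so a root lies in (0, 1).
Newton–Raphson from ψ = 0.54:
  ψ = 0.5400: g = -0.09226, g' = -0.3365 → ψ = 0.2659
  ψ = 0.2659: g = -0.00724, g' = -0.2938 → ψ = 0.2412
Converged at ψ = 0.2412.
Compositions from xᵢ = zᵢ/(1+ψ(Kᵢ−1)), yᵢ = Kᵢxᵢ:
  1-propanol: x = 0.2888, y = 0.4997
  toluene: x = 0.2613, y = 0.2979
  o-xylene: x = 0.4499, y = 0.2024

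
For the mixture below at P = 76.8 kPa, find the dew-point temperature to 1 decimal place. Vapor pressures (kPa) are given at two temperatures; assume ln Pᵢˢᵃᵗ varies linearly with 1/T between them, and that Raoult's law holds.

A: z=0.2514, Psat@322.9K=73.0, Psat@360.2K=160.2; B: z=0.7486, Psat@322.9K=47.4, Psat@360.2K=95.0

Dew-point temperature: Σzᵢ·P/Pᵢˢᵃᵗ(T) = 1. Interpolate ln Pᵢˢᵃᵗ = aᵢ + bᵢ/T.
  T = 322.9 K: ΣzᵢP/Pᵢˢᵃᵗ = 1.4774
  T = 360.2 K: ΣzᵢP/Pᵢˢᵃᵗ = 0.7257
  T = 341.5 K: ΣzᵢP/Pᵢˢᵃᵗ = 1.0164
  T = 350.9 K: ΣzᵢP/Pᵢˢᵃᵗ = 0.8542
  T = 346.2 K: ΣzᵢP/Pᵢˢᵃᵗ = 0.9306
  T = 343.9 K: ΣzᵢP/Pᵢˢᵃᵗ = 0.9714
Interpolating between 341.5 K and 343.9 K gives T ≈ 342.4 K.

T = 342.4 K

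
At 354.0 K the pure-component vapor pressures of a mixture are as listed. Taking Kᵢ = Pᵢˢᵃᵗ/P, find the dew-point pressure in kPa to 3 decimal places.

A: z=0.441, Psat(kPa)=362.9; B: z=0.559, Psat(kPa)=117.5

At the dew point ψ → 1, so Σzᵢ/Kᵢ = 1 with Kᵢ = Pᵢˢᵃᵗ/P ⇒ 1/P = Σzᵢ/Pᵢˢᵃᵗ.
1/P = 0.441/362.9 + 0.559/117.5 = 0.005973 ⇒ P = 167.430 kPa

Pdew = 167.430 kPa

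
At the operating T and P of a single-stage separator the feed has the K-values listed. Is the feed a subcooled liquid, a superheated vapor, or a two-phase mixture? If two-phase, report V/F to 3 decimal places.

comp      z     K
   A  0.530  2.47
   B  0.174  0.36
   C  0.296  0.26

ΣzᵢKᵢ = 1.449; Σzᵢ/Kᵢ = 1.836.
Both exceed 1, so a two-phase solution exists.
Rachford–Rice: g(ψ) = Σ zᵢ(Kᵢ−1)/(1+ψ(Kᵢ−1)) = 0.
Newton iteration, ψ⁰ = 0.69:
  ψ = 0.690: g = -0.2602, g' = -1.188 → ψ = 0.471
  ψ = 0.471: g = -0.0352, g' = -0.928 → ψ = 0.433
Converged at ψ = 0.433.

two-phase, V/F = 0.433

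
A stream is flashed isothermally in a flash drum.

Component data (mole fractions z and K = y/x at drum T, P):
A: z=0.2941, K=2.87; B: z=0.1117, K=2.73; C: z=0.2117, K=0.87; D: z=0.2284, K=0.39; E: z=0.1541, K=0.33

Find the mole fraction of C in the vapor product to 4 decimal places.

y_C = 0.1971

Newton–Raphson from ψ = 0.69:
  ψ = 0.6900: g = -0.13462, g' = -0.7625 → ψ = 0.5135
  ψ = 0.5135: g = -0.00684, g' = -0.7065 → ψ = 0.5038
Converged at ψ = 0.5038.
Compositions from xᵢ = zᵢ/(1+ψ(Kᵢ−1)), yᵢ = Kᵢxᵢ:
  A: x = 0.1514, y = 0.4346
  B: x = 0.0597, y = 0.1629
  C: x = 0.2265, y = 0.1971
  D: x = 0.3297, y = 0.1286
  E: x = 0.2326, y = 0.0768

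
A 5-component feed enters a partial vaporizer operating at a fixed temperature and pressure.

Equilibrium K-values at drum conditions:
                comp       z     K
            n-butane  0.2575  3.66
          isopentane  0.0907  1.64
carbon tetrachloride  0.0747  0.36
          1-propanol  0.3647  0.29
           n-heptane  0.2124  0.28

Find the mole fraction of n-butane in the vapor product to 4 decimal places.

Rachford–Rice: g(V/F) = Σ zᵢ(Kᵢ−1)/(1+V/F(Kᵢ−1)) = 0.
g(0) = ΣzᵢKᵢ − 1 = 0.2833 and g(1) = 1 − Σzᵢ/Kᵢ = -1.3493, so a root lies in (0, 1).
Newton–Raphson from V/F = 0.56:
  V/F = 0.5600: g = -0.44275, g' = -1.2042 → V/F = 0.1923
  V/F = 0.1923: g = -0.02710, g' = -1.2616 → V/F = 0.1708
  V/F = 0.1708: g = 0.00052, g' = -1.3113 → V/F = 0.1712
Converged at V/F = 0.1712.
Compositions from xᵢ = zᵢ/(1+V/F(Kᵢ−1)), yᵢ = Kᵢxᵢ:
  n-butane: x = 0.1769, y = 0.6475
  isopentane: x = 0.0817, y = 0.1341
  carbon tetrachloride: x = 0.0839, y = 0.0302
  1-propanol: x = 0.4152, y = 0.1204
  n-heptane: x = 0.2423, y = 0.0678

y_n-butane = 0.6475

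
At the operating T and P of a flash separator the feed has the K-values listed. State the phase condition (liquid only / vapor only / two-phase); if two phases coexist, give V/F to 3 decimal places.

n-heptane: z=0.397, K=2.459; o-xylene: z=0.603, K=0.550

ΣzᵢKᵢ = 1.308; Σzᵢ/Kᵢ = 1.258.
Both exceed 1, so a two-phase solution exists.
Material balance + equilibrium reduce to Σ zᵢ(Kᵢ−1)/(1+ψ(Kᵢ−1)) = 0.
Binary case is linear: z₁(K₁−1)(1+ψ(K₂−1)) + z₂(K₂−1)(1+ψ(K₁−1)) = 0
⇒ ψ = [z₁(K₁−1)+z₂(K₂−1)] / [−(K₁−1)(K₂−1)] = 0.3079/0.6565 = 0.469

two-phase, V/F = 0.469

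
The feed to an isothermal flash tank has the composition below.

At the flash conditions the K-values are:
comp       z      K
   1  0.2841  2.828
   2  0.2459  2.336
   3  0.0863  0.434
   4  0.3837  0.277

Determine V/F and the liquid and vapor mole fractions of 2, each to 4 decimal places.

V/F = 0.4641, x_2 = 0.1518, y_2 = 0.3546

Rachford–Rice: g(V/F) = Σ zᵢ(Kᵢ−1)/(1+V/F(Kᵢ−1)) = 0.
g(0) = ΣzᵢKᵢ − 1 = 0.5216 and g(1) = 1 − Σzᵢ/Kᵢ = -0.7898, so a root lies in (0, 1).
Newton iteration, V/F⁰ = 0.5:
  V/F = 0.5000: g = -0.03431, g' = -0.9627 → V/F = 0.4644
  V/F = 0.4644: g = -0.00024, g' = -0.9503 → V/F = 0.4641
Converged at V/F = 0.4641.
Compositions from xᵢ = zᵢ/(1+V/F(Kᵢ−1)), yᵢ = Kᵢxᵢ:
  1: x = 0.1537, y = 0.4347
  2: x = 0.1518, y = 0.3546
  3: x = 0.1170, y = 0.0508
  4: x = 0.5775, y = 0.1600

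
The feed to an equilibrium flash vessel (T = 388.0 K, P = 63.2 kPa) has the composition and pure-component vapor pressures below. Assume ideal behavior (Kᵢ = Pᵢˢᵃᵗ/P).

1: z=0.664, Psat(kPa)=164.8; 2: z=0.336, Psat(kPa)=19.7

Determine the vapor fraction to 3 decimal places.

ψ = 0.756

Raoult's law: Kᵢ = Pᵢˢᵃᵗ/P = Pᵢˢᵃᵗ/63.2.
  K_1 = 164.8/63.2 = 2.60759, K_2 = 19.7/63.2 = 0.31171
Iterate (Newton) starting at ψ = 0.61:
  ψ = 0.610: g = 0.1403, g' = -0.910 → ψ = 0.764
  ψ = 0.764: g = -0.0088, g' = -1.054 → ψ = 0.756
Converged at ψ = 0.756.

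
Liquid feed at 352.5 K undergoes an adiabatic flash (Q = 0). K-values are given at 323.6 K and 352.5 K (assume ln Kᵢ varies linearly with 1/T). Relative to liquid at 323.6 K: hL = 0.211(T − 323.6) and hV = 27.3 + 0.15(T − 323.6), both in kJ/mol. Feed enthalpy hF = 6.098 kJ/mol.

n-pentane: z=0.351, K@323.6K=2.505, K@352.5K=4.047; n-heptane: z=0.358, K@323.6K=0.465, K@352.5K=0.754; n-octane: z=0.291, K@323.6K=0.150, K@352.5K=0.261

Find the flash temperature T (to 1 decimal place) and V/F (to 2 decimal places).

T = 329.5 K, V/F = 0.18

Adiabatic flash: solve Rachford–Rice at each trial T, then check hF = ψ·hV(T) + (1−ψ)·hL(T).
  T = 323.6 K: K = (2.505, 0.465, 0.150), RR gives ψ = 0.086, H_out = 2.350 kJ/mol
  T = 352.5 K: K = (4.047, 0.754, 0.261), RR gives ψ = 0.481, H_out = 18.388 kJ/mol
  T = 338.1 K: K = (3.219, 0.599, 0.200), RR gives ψ = 0.298, H_out = 10.939 kJ/mol
  T = 330.9 K: K = (2.850, 0.530, 0.174), RR gives ψ = 0.200, H_out = 6.917 kJ/mol
  T = 327.2 K: K = (2.672, 0.496, 0.162), RR gives ψ = 0.145, H_out = 4.684 kJ/mol
  T = 329.0 K: K = (2.757, 0.512, 0.168), RR gives ψ = 0.172, H_out = 5.788 kJ/mol
Linear interpolation between T = 329.0 (H_out = 5.788) and T = 330.9 (H_out = 6.917) on hF = 6.098 gives T ≈ 329.5 K, at which ψ = 0.18.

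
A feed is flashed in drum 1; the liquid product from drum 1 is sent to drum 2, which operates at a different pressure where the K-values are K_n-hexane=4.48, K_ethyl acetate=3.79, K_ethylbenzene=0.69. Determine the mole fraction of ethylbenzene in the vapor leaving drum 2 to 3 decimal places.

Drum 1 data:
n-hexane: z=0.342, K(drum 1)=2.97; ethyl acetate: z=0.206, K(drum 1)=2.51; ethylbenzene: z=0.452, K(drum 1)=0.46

y_ethylbenzene (drum 2) = 0.629

Drum 1:
Material balance + equilibrium reduce to Σ zᵢ(Kᵢ−1)/(1+ψ₁(Kᵢ−1)) = 0.
Feasibility: ΣzᵢKᵢ = 1.741, Σzᵢ/Kᵢ = 1.180 — both > 1, two phases present.
Newton–Raphson from ψ₁ = 0.5:
  ψ₁ = 0.500: g = 0.1823, g' = -0.737 → ψ₁ = 0.747
  ψ₁ = 0.747: g = 0.0093, g' = -0.691 → ψ₁ = 0.761
Converged at ψ₁ = 0.761.
Drum-1 compositions:
  n-hexane: x = 0.137, y = 0.406
  ethyl acetate: x = 0.096, y = 0.241
  ethylbenzene: x = 0.767, y = 0.353
Drum-2 feed = drum-1 liquid: z₂ = (0.1369, 0.0959, 0.7673).
Drum 2:
Rachford–Rice: g(ψ₂) = Σ zᵢ(Kᵢ−1)/(1+ψ₂(Kᵢ−1)) = 0.
Feasibility: ΣzᵢKᵢ = 1.506, Σzᵢ/Kᵢ = 1.168 — both > 1, two phases present.
Newton iteration, ψ₂⁰ = 0.54:
  ψ₂ = 0.540: g = -0.0136, g' = -0.425 → ψ₂ = 0.508
  ψ₂ = 0.508: g = 0.0004, g' = -0.448 → ψ₂ = 0.509
Converged at ψ₂ = 0.509.
  n-hexane: x = 0.049, y = 0.221
  ethyl acetate: x = 0.040, y = 0.150
  ethylbenzene: x = 0.911, y = 0.629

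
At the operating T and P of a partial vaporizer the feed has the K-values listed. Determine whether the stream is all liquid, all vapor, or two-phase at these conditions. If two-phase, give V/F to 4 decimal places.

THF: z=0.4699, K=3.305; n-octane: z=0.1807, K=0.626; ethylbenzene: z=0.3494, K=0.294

ΣzᵢKᵢ = 1.7689; Σzᵢ/Kᵢ = 1.6193.
Both exceed 1, so a two-phase solution exists.
Material balance + equilibrium reduce to Σ zᵢ(Kᵢ−1)/(1+ψ(Kᵢ−1)) = 0.
Newton–Raphson from ψ = 0.5:
  ψ = 0.5000: g = 0.03880, g' = -0.9931 → ψ = 0.5391
  ψ = 0.5391: g = 0.00009, g' = -0.9900 → ψ = 0.5392
Converged at ψ = 0.5392.

two-phase, V/F = 0.5392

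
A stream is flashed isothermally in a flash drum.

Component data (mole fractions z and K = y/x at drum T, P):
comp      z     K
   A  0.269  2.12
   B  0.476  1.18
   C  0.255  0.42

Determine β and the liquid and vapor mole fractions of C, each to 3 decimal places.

Material balance + equilibrium reduce to Σ zᵢ(Kᵢ−1)/(1+β(Kᵢ−1)) = 0.
Feasibility: ΣzᵢKᵢ = 1.239, Σzᵢ/Kᵢ = 1.137 — both > 1, two phases present.
Newton iteration, β⁰ = 0.44:
  β = 0.440: g = 0.0826, g' = -0.319 → β = 0.699
  β = 0.699: g = -0.0036, g' = -0.361 → β = 0.689
Converged at β = 0.689.
Compositions from xᵢ = zᵢ/(1+β(Kᵢ−1)), yᵢ = Kᵢxᵢ:
  A: x = 0.152, y = 0.322
  B: x = 0.423, y = 0.500
  C: x = 0.425, y = 0.178

β = 0.689, x_C = 0.425, y_C = 0.178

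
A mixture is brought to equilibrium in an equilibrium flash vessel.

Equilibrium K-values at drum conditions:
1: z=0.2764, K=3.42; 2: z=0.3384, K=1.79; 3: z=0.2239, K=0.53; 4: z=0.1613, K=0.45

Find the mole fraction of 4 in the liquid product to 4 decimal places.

x_4 = 0.3247

Let ψ = V/F and solve Σ zᵢ(Kᵢ−1)/(1+ψ(Kᵢ−1)) = 0.
Check two-phase: ΣzᵢKᵢ = 1.7423 > 1 and Σzᵢ/Kᵢ = 1.0508 > 1, so g(0) = 0.7423 > 0 and g(1) = -0.0508 < 0.
Newton–Raphson from ψ = 0.37:
  ψ = 0.3700: g = 0.32100, g' = -0.7264 → ψ = 0.8119
  ψ = 0.8119: g = 0.05802, g' = -0.5512 → ψ = 0.9172
  ψ = 0.9172: g = -0.00121, g' = -0.5787 → ψ = 0.9151
Converged at ψ = 0.9151.
Compositions from xᵢ = zᵢ/(1+ψ(Kᵢ−1)), yᵢ = Kᵢxᵢ:
  1: x = 0.0860, y = 0.2941
  2: x = 0.1964, y = 0.3516
  3: x = 0.3929, y = 0.2082
  4: x = 0.3247, y = 0.1461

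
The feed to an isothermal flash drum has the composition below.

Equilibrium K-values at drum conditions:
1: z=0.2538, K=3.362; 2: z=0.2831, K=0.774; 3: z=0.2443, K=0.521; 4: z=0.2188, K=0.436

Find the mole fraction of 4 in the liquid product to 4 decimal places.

Iterate (Newton) starting at V/F = 0.5:
  V/F = 0.5000: g = -0.12301, g' = -0.5480 → V/F = 0.2755
  V/F = 0.2755: g = 0.01400, g' = -0.7080 → V/F = 0.2953
  V/F = 0.2953: g = 0.00024, g' = -0.6842 → V/F = 0.2956
Converged at V/F = 0.2956.
Compositions from xᵢ = zᵢ/(1+V/F(Kᵢ−1)), yᵢ = Kᵢxᵢ:
  1: x = 0.1494, y = 0.5024
  2: x = 0.3034, y = 0.2348
  3: x = 0.2846, y = 0.1483
  4: x = 0.2626, y = 0.1145

x_4 = 0.2626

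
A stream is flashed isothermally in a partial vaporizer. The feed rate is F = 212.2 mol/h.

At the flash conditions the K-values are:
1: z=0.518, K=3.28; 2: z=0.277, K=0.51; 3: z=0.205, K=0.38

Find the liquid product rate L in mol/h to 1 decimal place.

L = 57.4 mol/h

Rachford–Rice: g(V/F) = Σ zᵢ(Kᵢ−1)/(1+V/F(Kᵢ−1)) = 0.
Feasibility: ΣzᵢKᵢ = 1.918, Σzᵢ/Kᵢ = 1.241 — both > 1, two phases present.
Newton iteration, V/F⁰ = 0.5:
  V/F = 0.500: g = 0.1879, g' = -0.870 → V/F = 0.716
  V/F = 0.716: g = 0.0110, g' = -0.801 → V/F = 0.730
Converged at V/F = 0.730.
Then V = V/F·F = 0.7297·212.2 = 154.8 mol/h and L = F − V = 57.4 mol/h.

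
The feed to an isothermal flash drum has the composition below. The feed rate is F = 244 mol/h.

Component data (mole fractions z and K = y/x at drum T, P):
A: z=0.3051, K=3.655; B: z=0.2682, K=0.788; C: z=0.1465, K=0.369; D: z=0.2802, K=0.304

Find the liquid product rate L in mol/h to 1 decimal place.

L = 163.3 mol/h

Newton iteration, V/F⁰ = 0.63:
  V/F = 0.6300: g = -0.26328, g' = -0.9083 → V/F = 0.3401
  V/F = 0.3401: g = -0.00885, g' = -0.9354 → V/F = 0.3307
Converged at V/F = 0.3307.
Then V = V/F·F = 0.3307·244 = 80.7 mol/h and L = F − V = 163.3 mol/h.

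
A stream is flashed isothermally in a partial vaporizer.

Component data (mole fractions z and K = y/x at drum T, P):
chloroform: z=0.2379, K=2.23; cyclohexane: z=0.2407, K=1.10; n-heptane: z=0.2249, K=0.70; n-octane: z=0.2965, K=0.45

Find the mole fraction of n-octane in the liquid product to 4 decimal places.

x_n-octane = 0.3351

Material balance + equilibrium reduce to Σ zᵢ(Kᵢ−1)/(1+V/F(Kᵢ−1)) = 0.
Feasibility: ΣzᵢKᵢ = 1.0861, Σzᵢ/Kᵢ = 1.3057 — both > 1, two phases present.
Newton iteration, V/F⁰ = 0.63:
  V/F = 0.6300: g = -0.14523, g' = -0.3572 → V/F = 0.2234
  V/F = 0.2234: g = -0.00515, g' = -0.3636 → V/F = 0.2092
  V/F = 0.2092: g = 0.00003, g' = -0.3675 → V/F = 0.2093
Converged at V/F = 0.2093.
Compositions from xᵢ = zᵢ/(1+V/F(Kᵢ−1)), yᵢ = Kᵢxᵢ:
  chloroform: x = 0.1892, y = 0.4219
  cyclohexane: x = 0.2358, y = 0.2593
  n-heptane: x = 0.2400, y = 0.1680
  n-octane: x = 0.3351, y = 0.1508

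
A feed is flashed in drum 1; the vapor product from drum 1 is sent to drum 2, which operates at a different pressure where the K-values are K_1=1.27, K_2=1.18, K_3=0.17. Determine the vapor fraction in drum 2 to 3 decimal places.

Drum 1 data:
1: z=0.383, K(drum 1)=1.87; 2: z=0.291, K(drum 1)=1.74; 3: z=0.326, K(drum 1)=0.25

V/F (drum 2) = 0.485

Drum 1:
Material balance + equilibrium reduce to Σ zᵢ(Kᵢ−1)/(1+ψ₁(Kᵢ−1)) = 0.
Check two-phase: ΣzᵢKᵢ = 1.304 > 1 and Σzᵢ/Kᵢ = 1.676 > 1, so g(0) = 0.304 > 0 and g(1) = -0.676 < 0.
Iterate (Newton) starting at ψ₁ = 0.48:
  ψ₁ = 0.480: g = 0.0119, g' = -0.679 → ψ₁ = 0.498
  ψ₁ = 0.498: g = -0.0001, g' = -0.693 → ψ₁ = 0.497
Converged at ψ₁ = 0.497.
Drum-1 compositions:
  1: x = 0.267, y = 0.500
  2: x = 0.213, y = 0.370
  3: x = 0.520, y = 0.130
Drum-2 feed = drum-1 vapor: z₂ = (0.4999, 0.3701, 0.1300).
Drum 2:
Material balance + equilibrium reduce to Σ zᵢ(Kᵢ−1)/(1+ψ₂(Kᵢ−1)) = 0.
Feasibility: ΣzᵢKᵢ = 1.094, Σzᵢ/Kᵢ = 1.472 — both > 1, two phases present.
Newton iteration, ψ₂⁰ = 0.62:
  ψ₂ = 0.620: g = -0.0467, g' = -0.417 → ψ₂ = 0.508
  ψ₂ = 0.508: g = -0.0068, g' = -0.306 → ψ₂ = 0.486
  ψ₂ = 0.486: g = -0.0002, g' = -0.290 → ψ₂ = 0.485
Converged at ψ₂ = 0.485.
  1: x = 0.442, y = 0.561
  2: x = 0.340, y = 0.402
  3: x = 0.218, y = 0.037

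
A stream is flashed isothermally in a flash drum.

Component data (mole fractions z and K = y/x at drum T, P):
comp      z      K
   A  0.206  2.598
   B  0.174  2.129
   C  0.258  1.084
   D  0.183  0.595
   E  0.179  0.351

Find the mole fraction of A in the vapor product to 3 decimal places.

y_A = 0.265

Material balance + equilibrium reduce to Σ zᵢ(Kᵢ−1)/(1+β(Kᵢ−1)) = 0.
g(0) = ΣzᵢKᵢ − 1 = 0.357 and g(1) = 1 − Σzᵢ/Kᵢ = -0.217, so a root lies in (0, 1).
Newton–Raphson from β = 0.39:
  β = 0.390: g = 0.1166, g' = -0.486 → β = 0.630
  β = 0.630: g = 0.0034, g' = -0.478 → β = 0.637
Converged at β = 0.637.
Compositions from xᵢ = zᵢ/(1+β(Kᵢ−1)), yᵢ = Kᵢxᵢ:
  A: x = 0.102, y = 0.265
  B: x = 0.101, y = 0.215
  C: x = 0.245, y = 0.265
  D: x = 0.247, y = 0.147
  E: x = 0.305, y = 0.107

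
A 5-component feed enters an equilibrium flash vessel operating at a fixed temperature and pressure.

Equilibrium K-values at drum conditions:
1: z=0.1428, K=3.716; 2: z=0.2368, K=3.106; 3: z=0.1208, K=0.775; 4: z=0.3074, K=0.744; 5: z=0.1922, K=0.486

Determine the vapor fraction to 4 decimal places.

Let ψ = V/F and solve Σ zᵢ(Kᵢ−1)/(1+ψ(Kᵢ−1)) = 0.
Check two-phase: ΣzᵢKᵢ = 1.6819 > 1 and Σzᵢ/Kᵢ = 1.0792 > 1, so g(0) = 0.6819 > 0 and g(1) = -0.0792 < 0.
Newton–Raphson from ψ = 0.51:
  ψ = 0.5100: g = 0.14795, g' = -0.5570 → ψ = 0.7756
  ψ = 0.7756: g = 0.01882, g' = -0.4414 → ψ = 0.8182
  ψ = 0.8182: g = 0.00013, g' = -0.4357 → ψ = 0.8185
Converged at ψ = 0.8185.

ψ = 0.8185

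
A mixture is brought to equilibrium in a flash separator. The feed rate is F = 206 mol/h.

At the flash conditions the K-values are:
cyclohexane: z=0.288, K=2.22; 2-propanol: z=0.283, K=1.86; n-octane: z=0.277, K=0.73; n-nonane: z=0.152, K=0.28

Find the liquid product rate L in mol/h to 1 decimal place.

L = 51.6 mol/h

Material balance + equilibrium reduce to Σ zᵢ(Kᵢ−1)/(1+ψ(Kᵢ−1)) = 0.
g(0) = ΣzᵢKᵢ − 1 = 0.411 and g(1) = 1 − Σzᵢ/Kᵢ = -0.204, so a root lies in (0, 1).
Iterate (Newton) starting at ψ = 0.5:
  ψ = 0.500: g = 0.1310, g' = -0.487 → ψ = 0.769
  ψ = 0.769: g = -0.0117, g' = -0.618 → ψ = 0.750
Converged at ψ = 0.750.
Then V = ψ·F = 0.7496·206 = 154.4 mol/h and L = F − V = 51.6 mol/h.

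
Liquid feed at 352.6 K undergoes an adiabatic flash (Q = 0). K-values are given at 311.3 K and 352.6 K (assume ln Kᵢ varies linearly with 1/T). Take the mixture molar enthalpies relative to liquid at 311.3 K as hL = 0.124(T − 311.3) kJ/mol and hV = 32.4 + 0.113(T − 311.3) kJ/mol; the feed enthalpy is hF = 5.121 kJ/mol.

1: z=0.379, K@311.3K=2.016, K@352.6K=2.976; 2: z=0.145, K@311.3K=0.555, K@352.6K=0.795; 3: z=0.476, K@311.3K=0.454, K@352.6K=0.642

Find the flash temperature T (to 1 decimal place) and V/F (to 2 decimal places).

T = 313.2 K, V/F = 0.15

Adiabatic flash: solve Rachford–Rice at each trial T, then check hF = ψ·hV(T) + (1−ψ)·hL(T).
  T = 311.3 K: K = (2.016, 0.555, 0.454), RR gives ψ = 0.114, H_out = 3.692 kJ/mol
  T = 352.6 K: K = (2.976, 0.795, 0.642), RR gives ψ = 0.846, H_out = 32.139 kJ/mol
  T = 332.0 K: K = (2.480, 0.672, 0.546), RR gives ψ = 0.470, H_out = 17.680 kJ/mol
  T = 321.6 K: K = (2.243, 0.612, 0.499), RR gives ψ = 0.298, H_out = 10.890 kJ/mol
  T = 316.5 K: K = (2.129, 0.584, 0.477), RR gives ψ = 0.210, H_out = 7.430 kJ/mol
  T = 313.9 K: K = (2.072, 0.569, 0.465), RR gives ψ = 0.163, H_out = 5.594 kJ/mol
  T = 312.6 K: K = (2.044, 0.562, 0.460), RR gives ψ = 0.139, H_out = 4.652 kJ/mol
Linear interpolation between T = 312.6 (H_out = 4.652) and T = 313.9 (H_out = 5.594) on hF = 5.121 gives T ≈ 313.2 K, at which ψ = 0.15.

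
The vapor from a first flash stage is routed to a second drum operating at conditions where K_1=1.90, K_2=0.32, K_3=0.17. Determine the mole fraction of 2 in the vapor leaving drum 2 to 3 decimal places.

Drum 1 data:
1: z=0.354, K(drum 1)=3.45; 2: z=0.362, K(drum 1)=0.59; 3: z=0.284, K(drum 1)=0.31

Drum 1:
Rachford–Rice: g(ψ₁) = Σ zᵢ(Kᵢ−1)/(1+ψ₁(Kᵢ−1)) = 0.
Feasibility: ΣzᵢKᵢ = 1.523, Σzᵢ/Kᵢ = 1.632 — both > 1, two phases present.
Newton–Raphson from ψ₁ = 0.53:
  ψ₁ = 0.530: g = -0.1212, g' = -0.838 → ψ₁ = 0.385
  ψ₁ = 0.385: g = 0.0030, g' = -0.899 → ψ₁ = 0.389
Converged at ψ₁ = 0.389.
Drum-1 compositions:
  1: x = 0.181, y = 0.626
  2: x = 0.431, y = 0.254
  3: x = 0.388, y = 0.120
Drum-2 feed = drum-1 vapor: z₂ = (0.6256, 0.2541, 0.1203).
Drum 2:
Let ψ₂ = V/F and solve Σ zᵢ(Kᵢ−1)/(1+ψ₂(Kᵢ−1)) = 0.
Check two-phase: ΣzᵢKᵢ = 1.290 > 1 and Σzᵢ/Kᵢ = 1.831 > 1, so g(0) = 0.290 > 0 and g(1) = -0.831 < 0.
Newton–Raphson from ψ₂ = 0.5:
  ψ₂ = 0.500: g = -0.0441, g' = -0.753 → ψ₂ = 0.441
  ψ₂ = 0.441: g = -0.0015, g' = -0.706 → ψ₂ = 0.439
Converged at ψ₂ = 0.439.
  1: x = 0.448, y = 0.852
  2: x = 0.362, y = 0.116
  3: x = 0.189, y = 0.032

y_2 (drum 2) = 0.116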